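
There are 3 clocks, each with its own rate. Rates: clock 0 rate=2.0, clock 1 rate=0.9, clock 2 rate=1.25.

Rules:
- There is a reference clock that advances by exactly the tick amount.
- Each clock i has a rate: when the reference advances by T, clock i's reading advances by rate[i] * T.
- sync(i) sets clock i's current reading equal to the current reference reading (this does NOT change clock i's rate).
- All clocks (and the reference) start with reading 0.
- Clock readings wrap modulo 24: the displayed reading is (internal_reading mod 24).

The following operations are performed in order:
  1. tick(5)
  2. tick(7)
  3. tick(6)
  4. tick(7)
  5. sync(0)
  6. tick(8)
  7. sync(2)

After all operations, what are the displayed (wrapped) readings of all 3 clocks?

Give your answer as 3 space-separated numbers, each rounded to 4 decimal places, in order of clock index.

After op 1 tick(5): ref=5.0000 raw=[10.0000 4.5000 6.2500]
After op 2 tick(7): ref=12.0000 raw=[24.0000 10.8000 15.0000]
After op 3 tick(6): ref=18.0000 raw=[36.0000 16.2000 22.5000]
After op 4 tick(7): ref=25.0000 raw=[50.0000 22.5000 31.2500]
After op 5 sync(0): ref=25.0000 raw=[25.0000 22.5000 31.2500]
After op 6 tick(8): ref=33.0000 raw=[41.0000 29.7000 41.2500]
After op 7 sync(2): ref=33.0000 raw=[41.0000 29.7000 33.0000]
Wrap final raw readings (mod 24): 41.0000 mod 24 = 17.0000; 29.7000 mod 24 = 5.7000; 33.0000 mod 24 = 9.0000

Answer: 17.0000 5.7000 9.0000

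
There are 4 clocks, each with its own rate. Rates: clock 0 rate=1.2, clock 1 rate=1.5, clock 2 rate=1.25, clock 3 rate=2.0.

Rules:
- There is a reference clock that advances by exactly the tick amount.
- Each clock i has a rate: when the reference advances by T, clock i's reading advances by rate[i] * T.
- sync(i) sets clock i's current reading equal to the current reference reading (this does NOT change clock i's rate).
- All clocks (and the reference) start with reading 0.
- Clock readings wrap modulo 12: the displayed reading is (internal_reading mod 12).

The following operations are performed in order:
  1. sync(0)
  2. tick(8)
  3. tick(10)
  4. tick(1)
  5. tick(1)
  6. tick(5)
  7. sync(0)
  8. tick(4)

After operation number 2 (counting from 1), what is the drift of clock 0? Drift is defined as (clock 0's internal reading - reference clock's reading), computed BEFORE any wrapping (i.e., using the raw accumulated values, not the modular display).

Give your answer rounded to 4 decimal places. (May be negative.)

After op 1 sync(0): ref=0.0000 raw=[0.0000 0.0000 0.0000 0.0000]
After op 2 tick(8): ref=8.0000 raw=[9.6000 12.0000 10.0000 16.0000]
Drift of clock 0 after op 2: 9.6000 - 8.0000 = 1.6000

Answer: 1.6000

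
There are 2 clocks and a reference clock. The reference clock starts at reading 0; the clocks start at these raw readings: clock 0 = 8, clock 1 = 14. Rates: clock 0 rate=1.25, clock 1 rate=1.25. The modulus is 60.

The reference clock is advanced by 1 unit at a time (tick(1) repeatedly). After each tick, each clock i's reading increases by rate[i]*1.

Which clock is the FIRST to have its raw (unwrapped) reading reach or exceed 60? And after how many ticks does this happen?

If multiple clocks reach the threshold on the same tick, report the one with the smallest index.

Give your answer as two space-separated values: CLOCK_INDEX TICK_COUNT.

Answer: 1 37

Derivation:
clock 0: start=8, rate=1.25, needs 60-8 = 52; ticks = ceil(52/1.25) = ceil(41.6000) = 42; reading at tick 42 = 8 + 1.25*42 = 60.5000
clock 1: start=14, rate=1.25, needs 60-14 = 46; ticks = ceil(46/1.25) = ceil(36.8000) = 37; reading at tick 37 = 14 + 1.25*37 = 60.2500
Minimum tick count = 37; winners = [1]; smallest index = 1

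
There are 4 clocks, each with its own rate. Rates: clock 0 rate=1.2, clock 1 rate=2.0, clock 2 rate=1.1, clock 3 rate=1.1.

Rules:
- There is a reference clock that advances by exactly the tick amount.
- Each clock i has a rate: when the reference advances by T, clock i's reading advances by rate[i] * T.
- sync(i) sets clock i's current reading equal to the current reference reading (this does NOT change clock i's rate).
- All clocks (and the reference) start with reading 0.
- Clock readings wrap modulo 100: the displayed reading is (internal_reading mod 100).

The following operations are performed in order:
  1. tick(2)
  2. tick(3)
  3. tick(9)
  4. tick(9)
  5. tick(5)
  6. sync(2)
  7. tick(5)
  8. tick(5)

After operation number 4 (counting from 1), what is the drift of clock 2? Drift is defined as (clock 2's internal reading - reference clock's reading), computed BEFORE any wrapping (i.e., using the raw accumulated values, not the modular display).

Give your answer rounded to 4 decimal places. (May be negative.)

Answer: 2.3000

Derivation:
After op 1 tick(2): ref=2.0000 raw=[2.4000 4.0000 2.2000 2.2000]
After op 2 tick(3): ref=5.0000 raw=[6.0000 10.0000 5.5000 5.5000]
After op 3 tick(9): ref=14.0000 raw=[16.8000 28.0000 15.4000 15.4000]
After op 4 tick(9): ref=23.0000 raw=[27.6000 46.0000 25.3000 25.3000]
Drift of clock 2 after op 4: 25.3000 - 23.0000 = 2.3000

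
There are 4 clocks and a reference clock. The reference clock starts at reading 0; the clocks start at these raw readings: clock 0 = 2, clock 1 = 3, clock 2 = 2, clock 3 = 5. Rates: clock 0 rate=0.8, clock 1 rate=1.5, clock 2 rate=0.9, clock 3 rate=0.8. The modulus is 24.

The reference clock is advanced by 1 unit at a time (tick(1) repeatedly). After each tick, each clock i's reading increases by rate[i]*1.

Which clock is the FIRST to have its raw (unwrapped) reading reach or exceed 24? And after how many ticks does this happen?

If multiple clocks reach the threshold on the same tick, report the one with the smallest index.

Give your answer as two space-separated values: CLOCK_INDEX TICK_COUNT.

Answer: 1 14

Derivation:
clock 0: start=2, rate=0.8, needs 24-2 = 22; ticks = ceil(22/0.8) = ceil(27.5000) = 28; reading at tick 28 = 2 + 0.8*28 = 24.4000
clock 1: start=3, rate=1.5, needs 24-3 = 21; ticks = ceil(21/1.5) = ceil(14.0000) = 14; reading at tick 14 = 3 + 1.5*14 = 24.0000
clock 2: start=2, rate=0.9, needs 24-2 = 22; ticks = ceil(22/0.9) = ceil(24.4444) = 25; reading at tick 25 = 2 + 0.9*25 = 24.5000
clock 3: start=5, rate=0.8, needs 24-5 = 19; ticks = ceil(19/0.8) = ceil(23.7500) = 24; reading at tick 24 = 5 + 0.8*24 = 24.2000
Minimum tick count = 14; winners = [1]; smallest index = 1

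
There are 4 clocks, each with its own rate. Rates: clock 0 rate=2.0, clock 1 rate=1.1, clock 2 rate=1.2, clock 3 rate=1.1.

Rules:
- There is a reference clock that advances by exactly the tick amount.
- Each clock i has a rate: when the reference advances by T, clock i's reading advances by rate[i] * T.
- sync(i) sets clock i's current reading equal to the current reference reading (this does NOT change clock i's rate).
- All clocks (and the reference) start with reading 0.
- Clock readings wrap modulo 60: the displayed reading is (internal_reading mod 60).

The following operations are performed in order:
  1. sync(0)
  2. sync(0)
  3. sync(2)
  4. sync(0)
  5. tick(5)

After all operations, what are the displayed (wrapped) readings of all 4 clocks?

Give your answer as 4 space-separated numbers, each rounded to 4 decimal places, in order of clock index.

Answer: 10.0000 5.5000 6.0000 5.5000

Derivation:
After op 1 sync(0): ref=0.0000 raw=[0.0000 0.0000 0.0000 0.0000]
After op 2 sync(0): ref=0.0000 raw=[0.0000 0.0000 0.0000 0.0000]
After op 3 sync(2): ref=0.0000 raw=[0.0000 0.0000 0.0000 0.0000]
After op 4 sync(0): ref=0.0000 raw=[0.0000 0.0000 0.0000 0.0000]
After op 5 tick(5): ref=5.0000 raw=[10.0000 5.5000 6.0000 5.5000]
Wrap final raw readings (mod 60): 10.0000 mod 60 = 10.0000; 5.5000 mod 60 = 5.5000; 6.0000 mod 60 = 6.0000; 5.5000 mod 60 = 5.5000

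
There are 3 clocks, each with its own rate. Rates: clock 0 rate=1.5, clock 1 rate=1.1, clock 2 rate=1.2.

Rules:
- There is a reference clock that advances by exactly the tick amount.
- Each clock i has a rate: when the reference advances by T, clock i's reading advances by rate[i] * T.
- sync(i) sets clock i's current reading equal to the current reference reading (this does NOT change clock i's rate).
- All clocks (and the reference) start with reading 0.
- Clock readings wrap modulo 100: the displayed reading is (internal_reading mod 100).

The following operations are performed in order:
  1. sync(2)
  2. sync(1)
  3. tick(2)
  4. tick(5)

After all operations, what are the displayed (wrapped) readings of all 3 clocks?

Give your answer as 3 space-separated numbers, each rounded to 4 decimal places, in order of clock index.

Answer: 10.5000 7.7000 8.4000

Derivation:
After op 1 sync(2): ref=0.0000 raw=[0.0000 0.0000 0.0000]
After op 2 sync(1): ref=0.0000 raw=[0.0000 0.0000 0.0000]
After op 3 tick(2): ref=2.0000 raw=[3.0000 2.2000 2.4000]
After op 4 tick(5): ref=7.0000 raw=[10.5000 7.7000 8.4000]
Wrap final raw readings (mod 100): 10.5000 mod 100 = 10.5000; 7.7000 mod 100 = 7.7000; 8.4000 mod 100 = 8.4000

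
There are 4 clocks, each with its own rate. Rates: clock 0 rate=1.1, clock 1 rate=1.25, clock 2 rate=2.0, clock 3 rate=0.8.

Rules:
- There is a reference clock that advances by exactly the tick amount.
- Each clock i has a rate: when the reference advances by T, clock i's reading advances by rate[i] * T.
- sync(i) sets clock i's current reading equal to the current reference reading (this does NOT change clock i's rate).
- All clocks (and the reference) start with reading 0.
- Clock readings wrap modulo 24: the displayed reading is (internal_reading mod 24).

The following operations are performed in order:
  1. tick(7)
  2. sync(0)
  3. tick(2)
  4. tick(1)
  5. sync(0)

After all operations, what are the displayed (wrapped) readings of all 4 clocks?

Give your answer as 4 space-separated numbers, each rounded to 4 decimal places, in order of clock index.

After op 1 tick(7): ref=7.0000 raw=[7.7000 8.7500 14.0000 5.6000]
After op 2 sync(0): ref=7.0000 raw=[7.0000 8.7500 14.0000 5.6000]
After op 3 tick(2): ref=9.0000 raw=[9.2000 11.2500 18.0000 7.2000]
After op 4 tick(1): ref=10.0000 raw=[10.3000 12.5000 20.0000 8.0000]
After op 5 sync(0): ref=10.0000 raw=[10.0000 12.5000 20.0000 8.0000]
Wrap final raw readings (mod 24): 10.0000 mod 24 = 10.0000; 12.5000 mod 24 = 12.5000; 20.0000 mod 24 = 20.0000; 8.0000 mod 24 = 8.0000

Answer: 10.0000 12.5000 20.0000 8.0000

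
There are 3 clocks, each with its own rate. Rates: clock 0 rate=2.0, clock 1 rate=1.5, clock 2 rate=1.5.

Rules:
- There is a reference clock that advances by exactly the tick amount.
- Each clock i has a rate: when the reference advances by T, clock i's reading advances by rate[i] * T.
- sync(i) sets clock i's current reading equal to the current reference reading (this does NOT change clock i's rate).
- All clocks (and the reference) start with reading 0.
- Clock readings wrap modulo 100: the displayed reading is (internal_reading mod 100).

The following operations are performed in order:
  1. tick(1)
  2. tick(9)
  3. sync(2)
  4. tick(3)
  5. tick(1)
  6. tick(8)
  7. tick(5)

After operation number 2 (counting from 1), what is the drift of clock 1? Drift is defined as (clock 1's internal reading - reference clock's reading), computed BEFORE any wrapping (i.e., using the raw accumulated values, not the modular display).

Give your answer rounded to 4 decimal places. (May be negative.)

After op 1 tick(1): ref=1.0000 raw=[2.0000 1.5000 1.5000]
After op 2 tick(9): ref=10.0000 raw=[20.0000 15.0000 15.0000]
Drift of clock 1 after op 2: 15.0000 - 10.0000 = 5.0000

Answer: 5.0000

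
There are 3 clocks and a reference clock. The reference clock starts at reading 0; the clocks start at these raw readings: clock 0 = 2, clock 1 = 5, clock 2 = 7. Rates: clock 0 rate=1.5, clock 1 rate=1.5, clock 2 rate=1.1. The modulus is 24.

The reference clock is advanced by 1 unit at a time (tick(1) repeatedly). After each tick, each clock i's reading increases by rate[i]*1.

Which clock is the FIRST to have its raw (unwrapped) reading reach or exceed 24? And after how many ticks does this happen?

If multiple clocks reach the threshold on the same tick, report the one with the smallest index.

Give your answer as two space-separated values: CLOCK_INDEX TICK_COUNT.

clock 0: start=2, rate=1.5, needs 24-2 = 22; ticks = ceil(22/1.5) = ceil(14.6667) = 15; reading at tick 15 = 2 + 1.5*15 = 24.5000
clock 1: start=5, rate=1.5, needs 24-5 = 19; ticks = ceil(19/1.5) = ceil(12.6667) = 13; reading at tick 13 = 5 + 1.5*13 = 24.5000
clock 2: start=7, rate=1.1, needs 24-7 = 17; ticks = ceil(17/1.1) = ceil(15.4545) = 16; reading at tick 16 = 7 + 1.1*16 = 24.6000
Minimum tick count = 13; winners = [1]; smallest index = 1

Answer: 1 13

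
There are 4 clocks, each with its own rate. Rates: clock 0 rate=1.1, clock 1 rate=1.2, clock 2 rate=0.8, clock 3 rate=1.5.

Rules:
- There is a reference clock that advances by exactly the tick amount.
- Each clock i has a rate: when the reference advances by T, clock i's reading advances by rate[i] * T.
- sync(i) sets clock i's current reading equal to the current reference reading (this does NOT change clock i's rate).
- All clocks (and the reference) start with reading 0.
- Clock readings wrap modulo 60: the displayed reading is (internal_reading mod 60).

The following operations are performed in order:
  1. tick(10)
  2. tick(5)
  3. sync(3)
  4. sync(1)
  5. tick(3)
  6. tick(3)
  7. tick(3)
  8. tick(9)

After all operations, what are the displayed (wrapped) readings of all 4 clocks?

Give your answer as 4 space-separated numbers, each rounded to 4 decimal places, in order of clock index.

Answer: 36.3000 36.6000 26.4000 42.0000

Derivation:
After op 1 tick(10): ref=10.0000 raw=[11.0000 12.0000 8.0000 15.0000]
After op 2 tick(5): ref=15.0000 raw=[16.5000 18.0000 12.0000 22.5000]
After op 3 sync(3): ref=15.0000 raw=[16.5000 18.0000 12.0000 15.0000]
After op 4 sync(1): ref=15.0000 raw=[16.5000 15.0000 12.0000 15.0000]
After op 5 tick(3): ref=18.0000 raw=[19.8000 18.6000 14.4000 19.5000]
After op 6 tick(3): ref=21.0000 raw=[23.1000 22.2000 16.8000 24.0000]
After op 7 tick(3): ref=24.0000 raw=[26.4000 25.8000 19.2000 28.5000]
After op 8 tick(9): ref=33.0000 raw=[36.3000 36.6000 26.4000 42.0000]
Wrap final raw readings (mod 60): 36.3000 mod 60 = 36.3000; 36.6000 mod 60 = 36.6000; 26.4000 mod 60 = 26.4000; 42.0000 mod 60 = 42.0000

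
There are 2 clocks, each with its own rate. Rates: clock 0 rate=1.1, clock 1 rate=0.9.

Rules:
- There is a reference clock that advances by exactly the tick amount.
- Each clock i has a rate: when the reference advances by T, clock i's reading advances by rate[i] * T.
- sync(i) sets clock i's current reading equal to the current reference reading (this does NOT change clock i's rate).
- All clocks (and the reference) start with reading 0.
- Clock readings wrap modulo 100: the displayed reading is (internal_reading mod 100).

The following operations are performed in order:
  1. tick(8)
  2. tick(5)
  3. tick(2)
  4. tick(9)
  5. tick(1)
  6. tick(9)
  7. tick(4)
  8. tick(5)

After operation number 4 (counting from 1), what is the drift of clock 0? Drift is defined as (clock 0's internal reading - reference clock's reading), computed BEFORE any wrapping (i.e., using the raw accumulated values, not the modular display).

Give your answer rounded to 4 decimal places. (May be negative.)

After op 1 tick(8): ref=8.0000 raw=[8.8000 7.2000]
After op 2 tick(5): ref=13.0000 raw=[14.3000 11.7000]
After op 3 tick(2): ref=15.0000 raw=[16.5000 13.5000]
After op 4 tick(9): ref=24.0000 raw=[26.4000 21.6000]
Drift of clock 0 after op 4: 26.4000 - 24.0000 = 2.4000

Answer: 2.4000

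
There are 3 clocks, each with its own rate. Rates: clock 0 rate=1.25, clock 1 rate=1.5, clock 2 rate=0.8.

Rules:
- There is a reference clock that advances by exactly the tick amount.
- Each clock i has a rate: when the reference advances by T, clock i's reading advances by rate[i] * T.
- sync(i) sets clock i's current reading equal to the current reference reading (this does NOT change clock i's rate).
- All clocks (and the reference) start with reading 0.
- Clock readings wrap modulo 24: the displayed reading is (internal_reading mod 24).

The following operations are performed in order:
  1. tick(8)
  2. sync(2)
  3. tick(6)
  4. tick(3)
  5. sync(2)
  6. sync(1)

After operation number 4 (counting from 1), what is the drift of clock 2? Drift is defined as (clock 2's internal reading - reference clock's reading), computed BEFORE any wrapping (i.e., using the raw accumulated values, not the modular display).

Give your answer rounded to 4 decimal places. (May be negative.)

Answer: -1.8000

Derivation:
After op 1 tick(8): ref=8.0000 raw=[10.0000 12.0000 6.4000]
After op 2 sync(2): ref=8.0000 raw=[10.0000 12.0000 8.0000]
After op 3 tick(6): ref=14.0000 raw=[17.5000 21.0000 12.8000]
After op 4 tick(3): ref=17.0000 raw=[21.2500 25.5000 15.2000]
Drift of clock 2 after op 4: 15.2000 - 17.0000 = -1.8000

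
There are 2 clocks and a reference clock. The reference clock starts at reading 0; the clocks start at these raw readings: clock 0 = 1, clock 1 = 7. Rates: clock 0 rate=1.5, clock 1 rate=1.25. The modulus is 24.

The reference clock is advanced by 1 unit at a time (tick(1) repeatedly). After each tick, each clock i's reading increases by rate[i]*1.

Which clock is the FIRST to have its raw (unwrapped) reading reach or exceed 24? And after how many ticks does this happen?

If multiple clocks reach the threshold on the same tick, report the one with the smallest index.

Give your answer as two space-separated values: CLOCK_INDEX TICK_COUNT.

Answer: 1 14

Derivation:
clock 0: start=1, rate=1.5, needs 24-1 = 23; ticks = ceil(23/1.5) = ceil(15.3333) = 16; reading at tick 16 = 1 + 1.5*16 = 25.0000
clock 1: start=7, rate=1.25, needs 24-7 = 17; ticks = ceil(17/1.25) = ceil(13.6000) = 14; reading at tick 14 = 7 + 1.25*14 = 24.5000
Minimum tick count = 14; winners = [1]; smallest index = 1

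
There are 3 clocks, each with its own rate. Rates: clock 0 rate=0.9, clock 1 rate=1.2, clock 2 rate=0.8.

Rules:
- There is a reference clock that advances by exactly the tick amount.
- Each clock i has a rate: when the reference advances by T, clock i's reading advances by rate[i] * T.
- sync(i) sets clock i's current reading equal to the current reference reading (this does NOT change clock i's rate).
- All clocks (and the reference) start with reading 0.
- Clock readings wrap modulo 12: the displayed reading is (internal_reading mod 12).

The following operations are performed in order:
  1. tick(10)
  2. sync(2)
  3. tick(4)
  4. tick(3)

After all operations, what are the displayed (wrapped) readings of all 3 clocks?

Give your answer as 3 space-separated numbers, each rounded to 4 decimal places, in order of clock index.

Answer: 3.3000 8.4000 3.6000

Derivation:
After op 1 tick(10): ref=10.0000 raw=[9.0000 12.0000 8.0000]
After op 2 sync(2): ref=10.0000 raw=[9.0000 12.0000 10.0000]
After op 3 tick(4): ref=14.0000 raw=[12.6000 16.8000 13.2000]
After op 4 tick(3): ref=17.0000 raw=[15.3000 20.4000 15.6000]
Wrap final raw readings (mod 12): 15.3000 mod 12 = 3.3000; 20.4000 mod 12 = 8.4000; 15.6000 mod 12 = 3.6000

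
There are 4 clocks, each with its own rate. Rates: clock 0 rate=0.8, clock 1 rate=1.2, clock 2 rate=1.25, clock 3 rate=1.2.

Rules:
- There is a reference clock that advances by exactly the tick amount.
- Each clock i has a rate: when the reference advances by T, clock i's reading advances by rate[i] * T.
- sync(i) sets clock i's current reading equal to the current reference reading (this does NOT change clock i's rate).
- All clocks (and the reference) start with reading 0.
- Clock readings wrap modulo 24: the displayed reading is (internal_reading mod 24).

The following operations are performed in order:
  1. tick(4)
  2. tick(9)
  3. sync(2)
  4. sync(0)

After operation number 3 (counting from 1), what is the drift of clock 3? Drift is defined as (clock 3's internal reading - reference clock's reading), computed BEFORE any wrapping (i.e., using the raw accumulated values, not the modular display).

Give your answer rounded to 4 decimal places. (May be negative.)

After op 1 tick(4): ref=4.0000 raw=[3.2000 4.8000 5.0000 4.8000]
After op 2 tick(9): ref=13.0000 raw=[10.4000 15.6000 16.2500 15.6000]
After op 3 sync(2): ref=13.0000 raw=[10.4000 15.6000 13.0000 15.6000]
Drift of clock 3 after op 3: 15.6000 - 13.0000 = 2.6000

Answer: 2.6000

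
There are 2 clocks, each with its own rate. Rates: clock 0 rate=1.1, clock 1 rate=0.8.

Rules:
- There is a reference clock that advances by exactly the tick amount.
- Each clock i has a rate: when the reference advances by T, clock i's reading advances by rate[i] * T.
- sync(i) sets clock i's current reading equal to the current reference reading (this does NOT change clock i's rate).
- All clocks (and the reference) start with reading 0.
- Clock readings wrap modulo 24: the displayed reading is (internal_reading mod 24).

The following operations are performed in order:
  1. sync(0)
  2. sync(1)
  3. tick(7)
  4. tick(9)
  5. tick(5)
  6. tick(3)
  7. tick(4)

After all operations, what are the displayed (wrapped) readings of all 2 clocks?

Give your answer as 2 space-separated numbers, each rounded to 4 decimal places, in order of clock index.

After op 1 sync(0): ref=0.0000 raw=[0.0000 0.0000]
After op 2 sync(1): ref=0.0000 raw=[0.0000 0.0000]
After op 3 tick(7): ref=7.0000 raw=[7.7000 5.6000]
After op 4 tick(9): ref=16.0000 raw=[17.6000 12.8000]
After op 5 tick(5): ref=21.0000 raw=[23.1000 16.8000]
After op 6 tick(3): ref=24.0000 raw=[26.4000 19.2000]
After op 7 tick(4): ref=28.0000 raw=[30.8000 22.4000]
Wrap final raw readings (mod 24): 30.8000 mod 24 = 6.8000; 22.4000 mod 24 = 22.4000

Answer: 6.8000 22.4000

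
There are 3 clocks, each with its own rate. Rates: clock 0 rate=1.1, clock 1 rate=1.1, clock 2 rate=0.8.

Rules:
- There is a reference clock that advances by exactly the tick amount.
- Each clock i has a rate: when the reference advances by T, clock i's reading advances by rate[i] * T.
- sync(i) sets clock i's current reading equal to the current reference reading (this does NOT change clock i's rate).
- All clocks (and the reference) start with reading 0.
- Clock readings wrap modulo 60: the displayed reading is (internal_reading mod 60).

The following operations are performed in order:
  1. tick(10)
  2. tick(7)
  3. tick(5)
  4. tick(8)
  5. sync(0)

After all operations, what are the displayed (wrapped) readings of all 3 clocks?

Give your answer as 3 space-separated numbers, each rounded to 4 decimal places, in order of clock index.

Answer: 30.0000 33.0000 24.0000

Derivation:
After op 1 tick(10): ref=10.0000 raw=[11.0000 11.0000 8.0000]
After op 2 tick(7): ref=17.0000 raw=[18.7000 18.7000 13.6000]
After op 3 tick(5): ref=22.0000 raw=[24.2000 24.2000 17.6000]
After op 4 tick(8): ref=30.0000 raw=[33.0000 33.0000 24.0000]
After op 5 sync(0): ref=30.0000 raw=[30.0000 33.0000 24.0000]
Wrap final raw readings (mod 60): 30.0000 mod 60 = 30.0000; 33.0000 mod 60 = 33.0000; 24.0000 mod 60 = 24.0000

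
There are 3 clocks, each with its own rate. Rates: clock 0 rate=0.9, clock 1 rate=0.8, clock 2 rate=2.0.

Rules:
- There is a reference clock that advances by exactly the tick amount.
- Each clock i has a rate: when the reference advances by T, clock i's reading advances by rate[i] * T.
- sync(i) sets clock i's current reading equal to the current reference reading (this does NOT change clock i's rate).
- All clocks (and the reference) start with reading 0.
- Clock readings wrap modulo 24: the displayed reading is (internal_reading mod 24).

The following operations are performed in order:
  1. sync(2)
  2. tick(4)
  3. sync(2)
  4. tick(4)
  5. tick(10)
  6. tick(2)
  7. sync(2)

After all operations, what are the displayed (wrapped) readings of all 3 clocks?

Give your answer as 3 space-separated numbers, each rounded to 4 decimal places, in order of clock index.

Answer: 18.0000 16.0000 20.0000

Derivation:
After op 1 sync(2): ref=0.0000 raw=[0.0000 0.0000 0.0000]
After op 2 tick(4): ref=4.0000 raw=[3.6000 3.2000 8.0000]
After op 3 sync(2): ref=4.0000 raw=[3.6000 3.2000 4.0000]
After op 4 tick(4): ref=8.0000 raw=[7.2000 6.4000 12.0000]
After op 5 tick(10): ref=18.0000 raw=[16.2000 14.4000 32.0000]
After op 6 tick(2): ref=20.0000 raw=[18.0000 16.0000 36.0000]
After op 7 sync(2): ref=20.0000 raw=[18.0000 16.0000 20.0000]
Wrap final raw readings (mod 24): 18.0000 mod 24 = 18.0000; 16.0000 mod 24 = 16.0000; 20.0000 mod 24 = 20.0000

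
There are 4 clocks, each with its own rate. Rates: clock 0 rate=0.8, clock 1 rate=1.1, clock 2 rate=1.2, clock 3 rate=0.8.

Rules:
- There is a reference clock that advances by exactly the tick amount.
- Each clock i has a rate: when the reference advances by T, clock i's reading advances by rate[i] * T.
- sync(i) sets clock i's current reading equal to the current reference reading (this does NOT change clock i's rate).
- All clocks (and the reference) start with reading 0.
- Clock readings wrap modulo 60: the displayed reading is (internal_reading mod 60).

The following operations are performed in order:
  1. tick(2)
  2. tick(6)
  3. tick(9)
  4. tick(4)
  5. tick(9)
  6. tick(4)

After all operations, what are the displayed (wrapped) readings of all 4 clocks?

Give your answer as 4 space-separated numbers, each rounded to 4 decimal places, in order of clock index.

After op 1 tick(2): ref=2.0000 raw=[1.6000 2.2000 2.4000 1.6000]
After op 2 tick(6): ref=8.0000 raw=[6.4000 8.8000 9.6000 6.4000]
After op 3 tick(9): ref=17.0000 raw=[13.6000 18.7000 20.4000 13.6000]
After op 4 tick(4): ref=21.0000 raw=[16.8000 23.1000 25.2000 16.8000]
After op 5 tick(9): ref=30.0000 raw=[24.0000 33.0000 36.0000 24.0000]
After op 6 tick(4): ref=34.0000 raw=[27.2000 37.4000 40.8000 27.2000]
Wrap final raw readings (mod 60): 27.2000 mod 60 = 27.2000; 37.4000 mod 60 = 37.4000; 40.8000 mod 60 = 40.8000; 27.2000 mod 60 = 27.2000

Answer: 27.2000 37.4000 40.8000 27.2000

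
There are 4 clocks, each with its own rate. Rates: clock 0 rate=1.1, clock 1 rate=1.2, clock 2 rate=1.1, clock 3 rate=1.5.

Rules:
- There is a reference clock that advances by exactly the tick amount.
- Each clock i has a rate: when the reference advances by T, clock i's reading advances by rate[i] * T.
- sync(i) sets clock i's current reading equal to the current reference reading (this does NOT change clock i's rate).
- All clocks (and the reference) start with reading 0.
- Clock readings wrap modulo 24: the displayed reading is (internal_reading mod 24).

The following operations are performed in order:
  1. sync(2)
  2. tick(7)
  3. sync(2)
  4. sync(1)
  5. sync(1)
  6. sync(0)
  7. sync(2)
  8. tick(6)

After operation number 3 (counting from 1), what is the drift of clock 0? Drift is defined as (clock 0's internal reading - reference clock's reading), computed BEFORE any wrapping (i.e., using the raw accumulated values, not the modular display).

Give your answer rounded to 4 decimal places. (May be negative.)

After op 1 sync(2): ref=0.0000 raw=[0.0000 0.0000 0.0000 0.0000]
After op 2 tick(7): ref=7.0000 raw=[7.7000 8.4000 7.7000 10.5000]
After op 3 sync(2): ref=7.0000 raw=[7.7000 8.4000 7.0000 10.5000]
Drift of clock 0 after op 3: 7.7000 - 7.0000 = 0.7000

Answer: 0.7000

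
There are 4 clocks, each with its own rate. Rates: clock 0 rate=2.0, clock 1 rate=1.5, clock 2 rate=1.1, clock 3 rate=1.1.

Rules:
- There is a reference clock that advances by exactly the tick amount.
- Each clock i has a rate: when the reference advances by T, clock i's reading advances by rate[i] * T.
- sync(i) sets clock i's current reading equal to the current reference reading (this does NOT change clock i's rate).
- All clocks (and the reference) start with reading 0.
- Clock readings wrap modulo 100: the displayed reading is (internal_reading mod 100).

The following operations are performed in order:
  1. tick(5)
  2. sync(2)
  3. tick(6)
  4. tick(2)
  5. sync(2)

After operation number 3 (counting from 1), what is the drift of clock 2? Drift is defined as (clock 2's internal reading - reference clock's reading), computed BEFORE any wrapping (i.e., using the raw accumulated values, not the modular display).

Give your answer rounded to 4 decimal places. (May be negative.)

Answer: 0.6000

Derivation:
After op 1 tick(5): ref=5.0000 raw=[10.0000 7.5000 5.5000 5.5000]
After op 2 sync(2): ref=5.0000 raw=[10.0000 7.5000 5.0000 5.5000]
After op 3 tick(6): ref=11.0000 raw=[22.0000 16.5000 11.6000 12.1000]
Drift of clock 2 after op 3: 11.6000 - 11.0000 = 0.6000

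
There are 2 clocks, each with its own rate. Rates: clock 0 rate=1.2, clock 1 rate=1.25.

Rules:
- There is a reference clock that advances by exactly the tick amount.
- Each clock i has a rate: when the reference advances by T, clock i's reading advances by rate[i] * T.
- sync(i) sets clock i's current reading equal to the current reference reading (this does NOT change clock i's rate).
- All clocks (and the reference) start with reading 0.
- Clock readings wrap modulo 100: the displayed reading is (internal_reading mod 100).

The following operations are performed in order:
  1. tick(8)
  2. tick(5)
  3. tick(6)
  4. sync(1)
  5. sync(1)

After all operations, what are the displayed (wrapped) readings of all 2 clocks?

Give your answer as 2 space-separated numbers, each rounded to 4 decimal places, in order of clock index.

Answer: 22.8000 19.0000

Derivation:
After op 1 tick(8): ref=8.0000 raw=[9.6000 10.0000]
After op 2 tick(5): ref=13.0000 raw=[15.6000 16.2500]
After op 3 tick(6): ref=19.0000 raw=[22.8000 23.7500]
After op 4 sync(1): ref=19.0000 raw=[22.8000 19.0000]
After op 5 sync(1): ref=19.0000 raw=[22.8000 19.0000]
Wrap final raw readings (mod 100): 22.8000 mod 100 = 22.8000; 19.0000 mod 100 = 19.0000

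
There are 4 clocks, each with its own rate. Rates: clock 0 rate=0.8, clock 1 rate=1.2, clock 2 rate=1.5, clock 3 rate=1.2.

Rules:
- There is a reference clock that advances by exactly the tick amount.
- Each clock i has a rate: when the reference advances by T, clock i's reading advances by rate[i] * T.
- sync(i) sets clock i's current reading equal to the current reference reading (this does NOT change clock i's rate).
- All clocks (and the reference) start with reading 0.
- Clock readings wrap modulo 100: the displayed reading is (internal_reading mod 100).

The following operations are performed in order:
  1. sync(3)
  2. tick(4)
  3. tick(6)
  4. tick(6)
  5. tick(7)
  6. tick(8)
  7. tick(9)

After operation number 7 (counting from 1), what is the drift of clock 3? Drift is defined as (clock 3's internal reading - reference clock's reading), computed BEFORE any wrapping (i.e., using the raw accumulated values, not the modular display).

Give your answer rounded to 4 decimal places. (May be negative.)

After op 1 sync(3): ref=0.0000 raw=[0.0000 0.0000 0.0000 0.0000]
After op 2 tick(4): ref=4.0000 raw=[3.2000 4.8000 6.0000 4.8000]
After op 3 tick(6): ref=10.0000 raw=[8.0000 12.0000 15.0000 12.0000]
After op 4 tick(6): ref=16.0000 raw=[12.8000 19.2000 24.0000 19.2000]
After op 5 tick(7): ref=23.0000 raw=[18.4000 27.6000 34.5000 27.6000]
After op 6 tick(8): ref=31.0000 raw=[24.8000 37.2000 46.5000 37.2000]
After op 7 tick(9): ref=40.0000 raw=[32.0000 48.0000 60.0000 48.0000]
Drift of clock 3 after op 7: 48.0000 - 40.0000 = 8.0000

Answer: 8.0000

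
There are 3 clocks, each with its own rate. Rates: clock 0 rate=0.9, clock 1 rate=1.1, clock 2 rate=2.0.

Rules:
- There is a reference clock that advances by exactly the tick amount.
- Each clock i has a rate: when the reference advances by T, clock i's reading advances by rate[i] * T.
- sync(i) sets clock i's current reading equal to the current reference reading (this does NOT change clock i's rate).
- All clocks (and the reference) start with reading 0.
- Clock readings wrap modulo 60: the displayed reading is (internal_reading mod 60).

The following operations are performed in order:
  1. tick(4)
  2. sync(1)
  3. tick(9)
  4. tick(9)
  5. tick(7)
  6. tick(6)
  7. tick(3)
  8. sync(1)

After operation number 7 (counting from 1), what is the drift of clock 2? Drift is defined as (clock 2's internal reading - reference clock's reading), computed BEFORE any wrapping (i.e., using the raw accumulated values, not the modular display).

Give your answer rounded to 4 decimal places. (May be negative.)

After op 1 tick(4): ref=4.0000 raw=[3.6000 4.4000 8.0000]
After op 2 sync(1): ref=4.0000 raw=[3.6000 4.0000 8.0000]
After op 3 tick(9): ref=13.0000 raw=[11.7000 13.9000 26.0000]
After op 4 tick(9): ref=22.0000 raw=[19.8000 23.8000 44.0000]
After op 5 tick(7): ref=29.0000 raw=[26.1000 31.5000 58.0000]
After op 6 tick(6): ref=35.0000 raw=[31.5000 38.1000 70.0000]
After op 7 tick(3): ref=38.0000 raw=[34.2000 41.4000 76.0000]
Drift of clock 2 after op 7: 76.0000 - 38.0000 = 38.0000

Answer: 38.0000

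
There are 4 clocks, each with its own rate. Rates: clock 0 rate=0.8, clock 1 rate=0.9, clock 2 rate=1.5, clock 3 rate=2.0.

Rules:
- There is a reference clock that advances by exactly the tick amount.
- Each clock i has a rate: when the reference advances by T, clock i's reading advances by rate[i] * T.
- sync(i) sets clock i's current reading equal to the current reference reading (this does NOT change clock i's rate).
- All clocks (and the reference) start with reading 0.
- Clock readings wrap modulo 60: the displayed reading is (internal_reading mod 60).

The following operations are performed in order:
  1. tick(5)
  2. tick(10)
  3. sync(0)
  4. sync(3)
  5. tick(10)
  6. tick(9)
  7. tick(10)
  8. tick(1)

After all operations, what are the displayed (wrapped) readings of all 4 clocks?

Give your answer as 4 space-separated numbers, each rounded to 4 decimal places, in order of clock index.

Answer: 39.0000 40.5000 7.5000 15.0000

Derivation:
After op 1 tick(5): ref=5.0000 raw=[4.0000 4.5000 7.5000 10.0000]
After op 2 tick(10): ref=15.0000 raw=[12.0000 13.5000 22.5000 30.0000]
After op 3 sync(0): ref=15.0000 raw=[15.0000 13.5000 22.5000 30.0000]
After op 4 sync(3): ref=15.0000 raw=[15.0000 13.5000 22.5000 15.0000]
After op 5 tick(10): ref=25.0000 raw=[23.0000 22.5000 37.5000 35.0000]
After op 6 tick(9): ref=34.0000 raw=[30.2000 30.6000 51.0000 53.0000]
After op 7 tick(10): ref=44.0000 raw=[38.2000 39.6000 66.0000 73.0000]
After op 8 tick(1): ref=45.0000 raw=[39.0000 40.5000 67.5000 75.0000]
Wrap final raw readings (mod 60): 39.0000 mod 60 = 39.0000; 40.5000 mod 60 = 40.5000; 67.5000 mod 60 = 7.5000; 75.0000 mod 60 = 15.0000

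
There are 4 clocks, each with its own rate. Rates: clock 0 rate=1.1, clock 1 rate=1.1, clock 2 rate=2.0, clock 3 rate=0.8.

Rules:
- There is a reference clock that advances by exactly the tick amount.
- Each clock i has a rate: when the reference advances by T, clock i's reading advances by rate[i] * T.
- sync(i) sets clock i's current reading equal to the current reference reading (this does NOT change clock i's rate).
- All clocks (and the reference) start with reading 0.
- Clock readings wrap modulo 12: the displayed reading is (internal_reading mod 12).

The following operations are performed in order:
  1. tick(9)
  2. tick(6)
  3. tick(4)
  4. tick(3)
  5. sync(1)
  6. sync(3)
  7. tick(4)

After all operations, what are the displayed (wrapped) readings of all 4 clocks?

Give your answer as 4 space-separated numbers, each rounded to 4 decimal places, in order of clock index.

Answer: 4.6000 2.4000 4.0000 1.2000

Derivation:
After op 1 tick(9): ref=9.0000 raw=[9.9000 9.9000 18.0000 7.2000]
After op 2 tick(6): ref=15.0000 raw=[16.5000 16.5000 30.0000 12.0000]
After op 3 tick(4): ref=19.0000 raw=[20.9000 20.9000 38.0000 15.2000]
After op 4 tick(3): ref=22.0000 raw=[24.2000 24.2000 44.0000 17.6000]
After op 5 sync(1): ref=22.0000 raw=[24.2000 22.0000 44.0000 17.6000]
After op 6 sync(3): ref=22.0000 raw=[24.2000 22.0000 44.0000 22.0000]
After op 7 tick(4): ref=26.0000 raw=[28.6000 26.4000 52.0000 25.2000]
Wrap final raw readings (mod 12): 28.6000 mod 12 = 4.6000; 26.4000 mod 12 = 2.4000; 52.0000 mod 12 = 4.0000; 25.2000 mod 12 = 1.2000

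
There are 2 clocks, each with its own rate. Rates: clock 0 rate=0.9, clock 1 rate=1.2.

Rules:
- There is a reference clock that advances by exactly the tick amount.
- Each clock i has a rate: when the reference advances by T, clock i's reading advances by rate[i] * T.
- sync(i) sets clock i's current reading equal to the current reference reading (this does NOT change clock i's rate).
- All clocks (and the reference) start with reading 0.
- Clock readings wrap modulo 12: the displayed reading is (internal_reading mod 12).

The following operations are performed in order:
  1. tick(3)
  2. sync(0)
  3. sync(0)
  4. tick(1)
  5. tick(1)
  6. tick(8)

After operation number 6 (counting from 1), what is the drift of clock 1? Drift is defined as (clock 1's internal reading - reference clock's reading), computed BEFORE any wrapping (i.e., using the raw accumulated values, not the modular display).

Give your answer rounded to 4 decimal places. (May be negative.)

After op 1 tick(3): ref=3.0000 raw=[2.7000 3.6000]
After op 2 sync(0): ref=3.0000 raw=[3.0000 3.6000]
After op 3 sync(0): ref=3.0000 raw=[3.0000 3.6000]
After op 4 tick(1): ref=4.0000 raw=[3.9000 4.8000]
After op 5 tick(1): ref=5.0000 raw=[4.8000 6.0000]
After op 6 tick(8): ref=13.0000 raw=[12.0000 15.6000]
Drift of clock 1 after op 6: 15.6000 - 13.0000 = 2.6000

Answer: 2.6000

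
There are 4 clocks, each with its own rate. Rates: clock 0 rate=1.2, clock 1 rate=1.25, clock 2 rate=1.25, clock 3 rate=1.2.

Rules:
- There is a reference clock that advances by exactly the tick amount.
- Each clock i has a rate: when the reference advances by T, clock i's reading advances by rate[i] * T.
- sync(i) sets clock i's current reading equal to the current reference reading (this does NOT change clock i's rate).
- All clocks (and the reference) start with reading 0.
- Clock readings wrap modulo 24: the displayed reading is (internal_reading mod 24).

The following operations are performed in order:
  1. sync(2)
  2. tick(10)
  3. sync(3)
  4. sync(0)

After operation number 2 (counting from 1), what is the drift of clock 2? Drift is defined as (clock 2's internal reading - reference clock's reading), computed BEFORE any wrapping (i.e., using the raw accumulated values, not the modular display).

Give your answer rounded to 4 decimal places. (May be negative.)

After op 1 sync(2): ref=0.0000 raw=[0.0000 0.0000 0.0000 0.0000]
After op 2 tick(10): ref=10.0000 raw=[12.0000 12.5000 12.5000 12.0000]
Drift of clock 2 after op 2: 12.5000 - 10.0000 = 2.5000

Answer: 2.5000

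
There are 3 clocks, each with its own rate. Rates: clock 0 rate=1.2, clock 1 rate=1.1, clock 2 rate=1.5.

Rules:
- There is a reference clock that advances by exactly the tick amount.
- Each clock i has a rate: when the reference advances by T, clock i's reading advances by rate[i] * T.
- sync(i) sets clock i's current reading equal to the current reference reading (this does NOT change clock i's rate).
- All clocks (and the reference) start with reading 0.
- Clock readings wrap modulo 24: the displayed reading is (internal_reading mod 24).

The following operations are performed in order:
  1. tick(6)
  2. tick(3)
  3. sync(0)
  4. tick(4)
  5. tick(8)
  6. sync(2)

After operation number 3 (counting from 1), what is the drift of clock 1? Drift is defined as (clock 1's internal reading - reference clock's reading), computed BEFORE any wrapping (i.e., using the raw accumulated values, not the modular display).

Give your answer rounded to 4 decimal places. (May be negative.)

After op 1 tick(6): ref=6.0000 raw=[7.2000 6.6000 9.0000]
After op 2 tick(3): ref=9.0000 raw=[10.8000 9.9000 13.5000]
After op 3 sync(0): ref=9.0000 raw=[9.0000 9.9000 13.5000]
Drift of clock 1 after op 3: 9.9000 - 9.0000 = 0.9000

Answer: 0.9000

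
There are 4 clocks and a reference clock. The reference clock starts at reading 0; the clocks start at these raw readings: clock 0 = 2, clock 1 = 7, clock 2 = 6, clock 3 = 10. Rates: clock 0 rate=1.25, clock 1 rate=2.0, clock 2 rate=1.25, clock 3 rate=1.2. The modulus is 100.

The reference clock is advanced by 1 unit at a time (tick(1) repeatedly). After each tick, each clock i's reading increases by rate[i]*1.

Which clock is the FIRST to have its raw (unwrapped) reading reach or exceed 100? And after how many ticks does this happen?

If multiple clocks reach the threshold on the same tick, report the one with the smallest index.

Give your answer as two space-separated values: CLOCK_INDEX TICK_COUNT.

clock 0: start=2, rate=1.25, needs 100-2 = 98; ticks = ceil(98/1.25) = ceil(78.4000) = 79; reading at tick 79 = 2 + 1.25*79 = 100.7500
clock 1: start=7, rate=2.0, needs 100-7 = 93; ticks = ceil(93/2.0) = ceil(46.5000) = 47; reading at tick 47 = 7 + 2.0*47 = 101.0000
clock 2: start=6, rate=1.25, needs 100-6 = 94; ticks = ceil(94/1.25) = ceil(75.2000) = 76; reading at tick 76 = 6 + 1.25*76 = 101.0000
clock 3: start=10, rate=1.2, needs 100-10 = 90; ticks = ceil(90/1.2) = ceil(75.0000) = 75; reading at tick 75 = 10 + 1.2*75 = 100.0000
Minimum tick count = 47; winners = [1]; smallest index = 1

Answer: 1 47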